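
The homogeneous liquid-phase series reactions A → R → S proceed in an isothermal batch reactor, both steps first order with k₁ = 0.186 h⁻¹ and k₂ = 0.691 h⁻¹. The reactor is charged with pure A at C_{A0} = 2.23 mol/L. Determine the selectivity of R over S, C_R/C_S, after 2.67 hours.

0.736

For first-order series with pure A initially, C_R(t) = k₁C_{A0}/(k₂−k₁)·(e^(−k₁t) − e^(−k₂t)).
e^(−k₁t) = e^(−0.186×2.67) = e^(−0.4966) = 0.6086; e^(−k₂t) = e^(−1.845) = 0.1580.
C_R = 0.186×2.23/(0.691−0.186) × (0.6086−0.1580) = 0.8213×0.4506 = 0.3701 mol/L.
C_A = C_{A0}e^(−k₁t) = 1.357 mol/L, so C_S = C_{A0}−C_A−C_R = 0.5028 mol/L; C_R/C_S = 0.736.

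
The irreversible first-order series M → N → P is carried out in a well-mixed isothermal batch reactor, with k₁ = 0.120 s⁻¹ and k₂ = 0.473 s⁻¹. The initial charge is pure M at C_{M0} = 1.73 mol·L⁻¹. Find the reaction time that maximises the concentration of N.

3.89 s

For first-order series the maximum of C_N occurs at t_opt = ln(k₂/k₁)/(k₂−k₁).
= ln(0.473/0.120)/(0.473−0.120) = ln(3.942)/0.3530 = 1.372/0.3530 = 3.89 s.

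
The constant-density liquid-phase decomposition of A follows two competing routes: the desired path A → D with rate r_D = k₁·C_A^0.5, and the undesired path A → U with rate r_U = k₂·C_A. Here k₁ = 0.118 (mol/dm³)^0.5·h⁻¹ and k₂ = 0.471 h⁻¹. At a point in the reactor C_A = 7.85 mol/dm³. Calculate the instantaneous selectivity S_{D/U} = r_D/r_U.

S_{D/U} = r_D/r_U = (k₁·C_A^0.5)/(k₂·C_A) = (k₁/k₂)·C_A^-0.5.
= (0.118×7.850^0.5) / (0.471×7.850) = 0.3306/3.697 = 0.0894.
The undesired path is higher order in A, so low C_A (CSTR or dilute feed) favours D.

0.0894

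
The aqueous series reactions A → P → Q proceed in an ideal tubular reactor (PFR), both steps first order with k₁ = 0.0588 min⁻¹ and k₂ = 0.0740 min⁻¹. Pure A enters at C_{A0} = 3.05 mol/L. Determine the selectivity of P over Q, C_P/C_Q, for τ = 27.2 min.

The intermediate concentration in a first-order A→B→C sequence is C_P = k₁C_{A0}(e^(−k₁τ) − e^(−k₂τ))/(k₂−k₁).
e^(−k₁τ) = e^(−0.0588×27.2) = e^(−1.599) = 0.2020; e^(−k₂τ) = e^(−2.013) = 0.1336.
C_P = 0.0588×3.05/(0.0740−0.0588) × (0.2020−0.1336) = 11.80×0.06841 = 0.8072 mol/L.
C_A = C_{A0}e^(−k₁τ) = 0.6162 mol/L, so C_Q = C_{A0}−C_A−C_P = 1.627 mol/L; C_P/C_Q = 0.496.

0.496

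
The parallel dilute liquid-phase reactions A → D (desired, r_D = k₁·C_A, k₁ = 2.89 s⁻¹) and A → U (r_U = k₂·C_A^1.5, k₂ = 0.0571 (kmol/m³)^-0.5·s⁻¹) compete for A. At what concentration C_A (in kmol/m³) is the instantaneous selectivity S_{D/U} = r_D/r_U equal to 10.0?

S_{D/U} = (k₁/k₂)·C_A^-0.5 ⇒ C_A = (S·k₂/k₁)^(-2).
= (10.0×0.0571/2.89)^(-2) = (0.1976)^(-2) = 25.6 kmol/m³.

25.6 kmol/m³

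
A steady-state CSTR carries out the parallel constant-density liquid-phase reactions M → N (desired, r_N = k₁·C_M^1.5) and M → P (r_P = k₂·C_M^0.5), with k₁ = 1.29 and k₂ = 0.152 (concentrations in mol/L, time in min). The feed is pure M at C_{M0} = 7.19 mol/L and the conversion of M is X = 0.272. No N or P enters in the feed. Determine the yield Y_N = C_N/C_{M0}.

Exit C_M = C_{M0}(1−X) = 7.19×0.728 = 5.234 mol/L.
Rates in a CSTR are evaluated at the outlet concentration: r_N = 1.29×5.234^1.5 = 15.45, r_P = 0.152×5.234^0.5 = 0.3478.
Fraction of consumed M going to N: r_N/(r_N+r_P) = 0.9780.
C_N = 0.9780·C_{M0}·X = 0.9780×7.19×0.272 = 1.91 mol/L; Y_N = C_N/C_{M0} = 0.266.

0.266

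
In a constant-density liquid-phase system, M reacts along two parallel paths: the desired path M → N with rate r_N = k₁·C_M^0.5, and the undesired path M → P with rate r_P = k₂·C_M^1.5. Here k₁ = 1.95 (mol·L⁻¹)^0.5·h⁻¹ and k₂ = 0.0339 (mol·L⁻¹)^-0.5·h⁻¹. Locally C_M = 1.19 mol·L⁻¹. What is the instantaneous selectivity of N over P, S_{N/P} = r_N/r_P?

48.3

S_{N/P} = r_N/r_P = (k₁·C_M^0.5)/(k₂·C_M^1.5) = (k₁/k₂)·C_M⁻¹.
= (1.95×1.190^0.5) / (0.0339×1.190^1.5) = 2.127/0.04401 = 48.3.
The undesired path is higher order in M, so low C_M (CSTR or dilute feed) favours N.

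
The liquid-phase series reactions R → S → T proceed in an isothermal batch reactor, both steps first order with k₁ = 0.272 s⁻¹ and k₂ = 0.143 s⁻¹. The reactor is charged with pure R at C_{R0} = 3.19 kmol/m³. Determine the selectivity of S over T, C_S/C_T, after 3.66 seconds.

2.93

The intermediate concentration in a first-order A→B→C sequence is C_S = k₁C_{R0}(e^(−k₁t) − e^(−k₂t))/(k₂−k₁).
e^(−k₁t) = e^(−0.272×3.66) = e^(−0.9955) = 0.3695; e^(−k₂t) = e^(−0.5234) = 0.5925.
C_S = 0.272×3.19/(0.143−0.272) × (0.3695−0.5925) = (-6.726)×(-0.2230) = 1.500 kmol/m³.
C_R = C_{R0}e^(−k₁t) = 1.179 kmol/m³, so C_T = C_{R0}−C_R−C_S = 0.5114 kmol/m³; C_S/C_T = 2.93.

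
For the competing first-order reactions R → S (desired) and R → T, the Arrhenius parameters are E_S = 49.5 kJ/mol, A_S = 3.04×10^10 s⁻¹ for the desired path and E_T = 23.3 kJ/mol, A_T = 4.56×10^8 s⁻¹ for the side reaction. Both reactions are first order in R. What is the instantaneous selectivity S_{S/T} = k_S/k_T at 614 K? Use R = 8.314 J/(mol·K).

With equal orders, S_{S/T} = k_S/k_T = (A_S/A_T)·exp[(E_T−E_S)/(RT)].
(E_T−E_S)/(RT) = (23.3−49.5)×10³/(8.314×614) = -26200/5105 = -5.132.
k_S/k_T = (3.04×10^10/4.56×10^8)·exp(-5.132) = 66.67 × 0.005902 = 0.393.

0.393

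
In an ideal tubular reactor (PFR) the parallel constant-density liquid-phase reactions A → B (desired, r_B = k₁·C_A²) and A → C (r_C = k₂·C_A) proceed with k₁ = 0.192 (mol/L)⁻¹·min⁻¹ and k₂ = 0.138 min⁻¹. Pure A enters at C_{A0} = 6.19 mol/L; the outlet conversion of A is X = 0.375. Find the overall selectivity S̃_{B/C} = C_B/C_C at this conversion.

C_A = C_{A0}(1−X) = 3.869 mol/L.
Along a PFR/batch, dC_C/dC_A = −r_C/(r_B+r_C) = −k₂/(k₂+k₁·C_A).
Integrating from C_{A0} to C_A: C_C = (0.138/0.192)·ln[(0.138+0.192·6.19)/(0.138+0.192·3.87)] = 0.7188·ln(1.326/0.8808) = 0.2943 mol/L.
Then C_B = (C_{A0}−C_A) − C_C = 2.321 − 0.2943 = 2.027 mol/L.
S̃_{B/C} = C_B/C_C = 2.027/0.2943 = 6.89.

6.89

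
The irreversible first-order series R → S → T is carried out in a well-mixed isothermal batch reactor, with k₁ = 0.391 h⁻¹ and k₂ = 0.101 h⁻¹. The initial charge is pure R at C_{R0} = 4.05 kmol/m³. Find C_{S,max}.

Evaluating C_S at t_opt = ln(k₂/k₁)/(k₂−k₁) gives C_{S,max}/C_{R0} = (k₁/k₂)^[k₂/(k₂−k₁)].
= (0.391/0.101)^(0.101/(0.101−0.391)) = (3.871)^(-0.3483) = 0.6241.
C_{S,max} = 0.6241×4.05 = 2.53 kmol/m³.

2.53 kmol/m³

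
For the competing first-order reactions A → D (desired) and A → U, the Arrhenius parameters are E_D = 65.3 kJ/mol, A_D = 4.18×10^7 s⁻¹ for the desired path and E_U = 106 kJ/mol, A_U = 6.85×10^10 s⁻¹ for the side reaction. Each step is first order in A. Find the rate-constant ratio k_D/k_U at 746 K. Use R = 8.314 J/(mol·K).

k_D/k_U = (A_D/A_U)·exp[−(E_D−E_U)/(RT)] = (A_D/A_U)·exp[(E_U−E_D)/(RT)].
(E_U−E_D)/(RT) = (106−65.3)×10³/(8.314×746) = 40700/6202 = 6.562.
k_D/k_U = (4.18×10^7/6.85×10^10)·exp(6.562) = 6.102×10^-4 × 707.8 = 0.432.

0.432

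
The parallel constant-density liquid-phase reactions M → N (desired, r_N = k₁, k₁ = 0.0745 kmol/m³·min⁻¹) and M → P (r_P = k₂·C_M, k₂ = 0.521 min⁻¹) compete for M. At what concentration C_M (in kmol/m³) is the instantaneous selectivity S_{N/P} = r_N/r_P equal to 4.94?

S_{N/P} = (k₁/k₂)·C_M⁻¹ ⇒ C_M = (S·k₂/k₁)^(-1).
= (4.94×0.521/0.0745)^(-1) = (34.55)^(-1) = 0.0289 kmol/m³.

0.0289 kmol/m³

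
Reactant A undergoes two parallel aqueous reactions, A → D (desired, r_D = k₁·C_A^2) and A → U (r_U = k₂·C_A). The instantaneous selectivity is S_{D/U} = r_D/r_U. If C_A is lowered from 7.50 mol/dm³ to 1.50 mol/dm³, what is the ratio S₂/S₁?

0.200

S_{D/U} = (k₁/k₂)·C_A, so S₂/S₁ = (C_{A,2}/C_{A,1}).
= 1.50/7.50 = 0.200.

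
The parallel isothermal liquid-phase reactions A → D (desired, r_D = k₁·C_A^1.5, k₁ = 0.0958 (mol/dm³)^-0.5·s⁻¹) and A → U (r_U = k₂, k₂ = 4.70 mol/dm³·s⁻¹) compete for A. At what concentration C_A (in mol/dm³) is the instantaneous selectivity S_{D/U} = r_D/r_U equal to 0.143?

3.66 mol/dm³

S_{D/U} = (k₁/k₂)·C_A^1.5 ⇒ C_A = (S·k₂/k₁)^(1/1.5).
= (0.143×4.70/0.0958)^(0.6667) = (7.016)^(0.6667) = 3.66 mol/dm³.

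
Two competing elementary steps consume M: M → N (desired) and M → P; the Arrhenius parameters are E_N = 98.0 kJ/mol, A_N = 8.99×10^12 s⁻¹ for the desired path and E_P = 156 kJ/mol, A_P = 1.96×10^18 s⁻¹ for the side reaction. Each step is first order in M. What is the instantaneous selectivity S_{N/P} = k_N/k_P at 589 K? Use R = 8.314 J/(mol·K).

0.639

Since both paths have the same order in M, the concentration cancels and S_{N/P} = k_N/k_P = (A_N/A_P)·exp[(E_P−E_N)/(RT)].
(E_P−E_N)/(RT) = (156−98.0)×10³/(8.314×589) = 58000/4897 = 11.84.
k_N/k_P = (8.99×10^12/1.96×10^18)·exp(11.84) = 4.587×10^-6 × 1.393×10^5 = 0.639.
Since E_N < E_P, lowering the temperature improves selectivity toward N.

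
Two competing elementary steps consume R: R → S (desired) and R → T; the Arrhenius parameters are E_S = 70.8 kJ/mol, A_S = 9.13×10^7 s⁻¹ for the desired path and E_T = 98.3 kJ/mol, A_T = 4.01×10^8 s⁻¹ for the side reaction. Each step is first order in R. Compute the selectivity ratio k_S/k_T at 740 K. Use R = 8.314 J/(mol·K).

With equal orders, S_{S/T} = k_S/k_T = (A_S/A_T)·exp[(E_T−E_S)/(RT)].
(E_T−E_S)/(RT) = (98.3−70.8)×10³/(8.314×740) = 27500/6152 = 4.470.
k_S/k_T = (9.13×10^7/4.01×10^8)·exp(4.470) = 0.2277 × 87.34 = 19.9.

19.9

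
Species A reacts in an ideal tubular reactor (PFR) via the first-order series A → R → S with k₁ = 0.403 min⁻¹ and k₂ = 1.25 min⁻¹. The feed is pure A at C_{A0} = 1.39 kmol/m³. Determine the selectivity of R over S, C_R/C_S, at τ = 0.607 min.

2.23

For first-order series with pure A initially, C_R(τ) = k₁C_{A0}/(k₂−k₁)·(e^(−k₁τ) − e^(−k₂τ)).
e^(−k₁τ) = e^(−0.403×0.607) = e^(−0.2446) = 0.7830; e^(−k₂τ) = e^(−0.7588) = 0.4683.
C_R = 0.403×1.39/(1.25−0.403) × (0.7830−0.4683) = 0.6614×0.3147 = 0.2082 kmol/m³.
C_A = C_{A0}e^(−k₁τ) = 1.088 kmol/m³, so C_S = C_{A0}−C_A−C_R = 0.09347 kmol/m³; C_R/C_S = 2.23.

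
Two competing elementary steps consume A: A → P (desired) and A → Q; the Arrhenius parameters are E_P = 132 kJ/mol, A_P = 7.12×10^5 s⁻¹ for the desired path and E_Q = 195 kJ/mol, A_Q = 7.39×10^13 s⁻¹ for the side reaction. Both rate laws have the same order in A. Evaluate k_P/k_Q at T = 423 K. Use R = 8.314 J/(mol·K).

0.580

With equal orders, S_{P/Q} = k_P/k_Q = (A_P/A_Q)·exp[(E_Q−E_P)/(RT)].
(E_Q−E_P)/(RT) = (195−132)×10³/(8.314×423) = 63000/3517 = 17.91.
k_P/k_Q = (7.12×10^5/7.39×10^13)·exp(17.91) = 9.635×10^-9 × 6.024×10^7 = 0.580.
Since E_P < E_Q, lowering the temperature improves selectivity toward P.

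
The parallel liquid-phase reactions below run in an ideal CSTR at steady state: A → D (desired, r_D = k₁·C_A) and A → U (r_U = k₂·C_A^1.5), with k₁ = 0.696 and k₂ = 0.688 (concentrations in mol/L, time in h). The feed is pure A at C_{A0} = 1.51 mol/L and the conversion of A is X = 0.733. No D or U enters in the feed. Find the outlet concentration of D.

0.680 mol/L

Exit C_A = C_{A0}(1−X) = 1.51×0.267 = 0.4032 mol/L.
A CSTR operates uniformly at the exit composition, giving r_D = 0.2806 and r_U = 0.1761 (each k·C_A^n at C_A = 0.4032).
Fraction of consumed A going to D: r_D/(r_D+r_U) = 0.6144.
C_D = 0.6144·C_{A0}·X = 0.6144×1.51×0.733 = 0.680 mol/L.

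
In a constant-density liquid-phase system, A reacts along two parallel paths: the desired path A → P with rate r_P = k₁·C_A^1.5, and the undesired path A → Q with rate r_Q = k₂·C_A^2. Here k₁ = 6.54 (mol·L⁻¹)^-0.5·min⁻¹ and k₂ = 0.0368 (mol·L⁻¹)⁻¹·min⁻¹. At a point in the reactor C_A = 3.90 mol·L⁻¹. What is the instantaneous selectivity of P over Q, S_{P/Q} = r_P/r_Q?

90.0

S_{P/Q} = r_P/r_Q = (k₁·C_A^1.5)/(k₂·C_A^2) = (k₁/k₂)·C_A^-0.5.
= (6.54×3.900^1.5) / (0.0368×3.900^2) = 50.37/0.5597 = 90.0.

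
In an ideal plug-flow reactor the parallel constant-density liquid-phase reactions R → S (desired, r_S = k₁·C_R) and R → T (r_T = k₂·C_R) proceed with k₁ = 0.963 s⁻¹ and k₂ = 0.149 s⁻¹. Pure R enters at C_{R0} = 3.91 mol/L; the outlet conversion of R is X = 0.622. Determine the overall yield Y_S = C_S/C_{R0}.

0.539

C_R = C_{R0}(1−X) = 1.478 mol/L.
Both paths are first order in R, so the instantaneous fraction to S is constant: dC_S/d(−C_R) = k₁/(k₁+k₂) = 0.8660.
C_S = 0.8660·(C_{R0}−C_R) = 0.8660×2.432 = 2.11 mol/L.
Y_S = C_S/C_{R0} = 2.106/3.91 = 0.539.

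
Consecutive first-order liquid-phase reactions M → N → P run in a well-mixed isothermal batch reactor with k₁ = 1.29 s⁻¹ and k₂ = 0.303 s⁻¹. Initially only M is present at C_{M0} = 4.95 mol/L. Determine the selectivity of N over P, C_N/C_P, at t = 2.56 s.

1.35

Solving the coupled first-order balances gives C_N(t) = [k₁/(k₂−k₁)]·C_{M0}·(e^(−k₁t) − e^(−k₂t)).
e^(−k₁t) = e^(−1.29×2.56) = e^(−3.302) = 0.03679; e^(−k₂t) = e^(−0.7757) = 0.4604.
C_N = 1.29×4.95/(0.303−1.29) × (0.03679−0.4604) = (-6.470)×(-0.4236) = 2.740 mol/L.
C_M = C_{M0}e^(−k₁t) = 0.1821 mol/L, so C_P = C_{M0}−C_M−C_N = 2.027 mol/L; C_N/C_P = 1.35.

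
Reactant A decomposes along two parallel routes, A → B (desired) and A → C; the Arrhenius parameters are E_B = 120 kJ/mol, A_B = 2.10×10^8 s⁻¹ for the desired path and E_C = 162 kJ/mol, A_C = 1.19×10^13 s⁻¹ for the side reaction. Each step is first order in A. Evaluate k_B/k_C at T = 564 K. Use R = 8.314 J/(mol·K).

Since both paths have the same order in A, the concentration cancels and S_{B/C} = k_B/k_C = (A_B/A_C)·exp[(E_C−E_B)/(RT)].
(E_C−E_B)/(RT) = (162−120)×10³/(8.314×564) = 42000/4689 = 8.957.
k_B/k_C = (2.10×10^8/1.19×10^13)·exp(8.957) = 1.765×10^-5 × 7762 = 0.137.
Since E_B < E_C, lowering the temperature improves selectivity toward B.

0.137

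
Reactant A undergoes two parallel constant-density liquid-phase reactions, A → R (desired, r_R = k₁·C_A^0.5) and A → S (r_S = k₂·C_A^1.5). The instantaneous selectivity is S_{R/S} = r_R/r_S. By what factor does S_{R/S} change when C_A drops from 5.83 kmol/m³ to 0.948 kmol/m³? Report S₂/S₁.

S_{R/S} = (k₁/k₂)·C_A⁻¹, so S₂/S₁ = (C_{A,2}/C_{A,1})⁻¹.
= 5.83/0.948 = 6.15.

6.15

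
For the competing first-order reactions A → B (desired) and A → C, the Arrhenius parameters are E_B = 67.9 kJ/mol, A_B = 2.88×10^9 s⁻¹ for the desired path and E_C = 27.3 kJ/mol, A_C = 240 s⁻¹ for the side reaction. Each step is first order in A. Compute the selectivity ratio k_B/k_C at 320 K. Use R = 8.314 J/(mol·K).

Since both paths have the same order in A, the concentration cancels and S_{B/C} = k_B/k_C = (A_B/A_C)·exp[(E_C−E_B)/(RT)].
(E_C−E_B)/(RT) = (27.3−67.9)×10³/(8.314×320) = -40600/2660 = -15.26.
k_B/k_C = (2.88×10^9/240)·exp(-15.26) = 1.200×10^7 × 2.358×10^-7 = 2.83.
Since E_B > E_C, raising the temperature improves selectivity toward B.

2.83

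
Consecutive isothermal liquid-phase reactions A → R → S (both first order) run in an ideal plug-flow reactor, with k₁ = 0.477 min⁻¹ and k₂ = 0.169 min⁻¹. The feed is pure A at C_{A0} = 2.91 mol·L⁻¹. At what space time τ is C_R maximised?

For first-order series the maximum of C_R occurs at τ_opt = ln(k₂/k₁)/(k₂−k₁).
= ln(0.169/0.477)/(0.169−0.477) = ln(0.3543)/-0.3080 = -1.038/-0.3080 = 3.37 min.

3.37 min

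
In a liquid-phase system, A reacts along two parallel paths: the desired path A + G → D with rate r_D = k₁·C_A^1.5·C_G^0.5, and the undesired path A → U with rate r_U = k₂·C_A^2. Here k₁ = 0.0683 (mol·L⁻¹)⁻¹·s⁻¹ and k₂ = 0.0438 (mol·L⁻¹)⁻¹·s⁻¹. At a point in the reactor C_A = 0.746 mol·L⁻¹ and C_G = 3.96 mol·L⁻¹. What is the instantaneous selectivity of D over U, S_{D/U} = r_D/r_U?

3.59

S_{D/U} = r_D/r_U = (k₁·C_A^1.5·C_G^0.5)/(k₂·C_A^2) = (k₁/k₂)·C_A^-0.5·C_G^0.5.
= (0.0683×0.7460^1.5×3.960^0.5) / (0.0438×0.7460^2) = 0.08757/0.02438 = 3.59.
The undesired path is higher order in A, so low C_A (CSTR or dilute feed) favours D.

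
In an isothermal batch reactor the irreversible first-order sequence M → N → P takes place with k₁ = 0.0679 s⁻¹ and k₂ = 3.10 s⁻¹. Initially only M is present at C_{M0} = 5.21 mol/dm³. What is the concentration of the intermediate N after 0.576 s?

Solving the coupled first-order balances gives C_N(t) = [k₁/(k₂−k₁)]·C_{M0}·(e^(−k₁t) − e^(−k₂t)).
e^(−k₁t) = e^(−0.0679×0.576) = e^(−0.03911) = 0.9616; e^(−k₂t) = e^(−1.786) = 0.1677.
C_N = 0.0679×5.21/(3.10−0.0679) × (0.9616−0.1677) = 0.1167×0.7939 = 0.09263 mol/dm³.

0.0926 mol/dm³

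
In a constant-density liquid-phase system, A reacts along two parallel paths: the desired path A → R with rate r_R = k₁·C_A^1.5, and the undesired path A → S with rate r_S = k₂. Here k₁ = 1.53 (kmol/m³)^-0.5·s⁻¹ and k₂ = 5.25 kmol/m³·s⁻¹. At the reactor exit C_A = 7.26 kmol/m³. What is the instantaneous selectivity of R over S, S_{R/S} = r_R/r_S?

5.70

S_{R/S} = r_R/r_S = (k₁·C_A^1.5)/(k₂) = (k₁/k₂)·C_A^1.5.
= (1.53×7.260^1.5) / (5.25) = 29.93/5.250 = 5.70.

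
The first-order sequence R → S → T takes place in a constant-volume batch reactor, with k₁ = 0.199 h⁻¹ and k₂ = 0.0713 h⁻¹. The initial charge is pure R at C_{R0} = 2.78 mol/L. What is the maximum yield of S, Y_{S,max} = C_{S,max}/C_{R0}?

Evaluating C_S at t_opt = ln(k₂/k₁)/(k₂−k₁) gives C_{S,max}/C_{R0} = (k₁/k₂)^[k₂/(k₂−k₁)].
= (0.199/0.0713)^(0.0713/(0.0713−0.199)) = (2.791)^(-0.5583) = 0.5638.

0.564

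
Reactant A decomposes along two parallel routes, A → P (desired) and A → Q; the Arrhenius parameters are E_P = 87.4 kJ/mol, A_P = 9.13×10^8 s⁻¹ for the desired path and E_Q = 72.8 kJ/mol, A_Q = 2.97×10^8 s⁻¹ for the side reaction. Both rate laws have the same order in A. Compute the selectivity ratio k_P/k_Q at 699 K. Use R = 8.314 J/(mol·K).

0.249

With equal orders, S_{P/Q} = k_P/k_Q = (A_P/A_Q)·exp[(E_Q−E_P)/(RT)].
(E_Q−E_P)/(RT) = (72.8−87.4)×10³/(8.314×699) = -14600/5811 = -2.512.
k_P/k_Q = (9.13×10^8/2.97×10^8)·exp(-2.512) = 3.074 × 0.08108 = 0.249.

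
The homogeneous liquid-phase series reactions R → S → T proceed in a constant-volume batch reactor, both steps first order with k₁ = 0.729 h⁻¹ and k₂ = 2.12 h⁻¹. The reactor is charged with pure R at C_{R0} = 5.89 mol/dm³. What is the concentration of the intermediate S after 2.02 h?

0.665 mol/dm³

Solving the coupled first-order balances gives C_S(t) = [k₁/(k₂−k₁)]·C_{R0}·(e^(−k₁t) − e^(−k₂t)).
e^(−k₁t) = e^(−0.729×2.02) = e^(−1.473) = 0.2293; e^(−k₂t) = e^(−4.282) = 0.01381.
C_S = 0.729×5.89/(2.12−0.729) × (0.2293−0.01381) = 3.087×0.2155 = 0.6653 mol/dm³.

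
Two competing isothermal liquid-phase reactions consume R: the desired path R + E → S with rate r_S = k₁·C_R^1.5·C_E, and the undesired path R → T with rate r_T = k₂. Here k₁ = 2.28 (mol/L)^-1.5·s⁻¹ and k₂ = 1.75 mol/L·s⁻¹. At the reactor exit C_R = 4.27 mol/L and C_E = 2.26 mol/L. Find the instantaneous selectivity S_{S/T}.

S_{S/T} = r_S/r_T = (k₁·C_R^1.5·C_E)/(k₂) = (k₁/k₂)·C_R^1.5·C_E.
= (2.28×4.270^1.5×2.260) / (1.75) = 45.47/1.750 = 26.0.
Since the desired path is higher order in R, keeping C_R high (PFR or concentrated feed) favours S.

26.0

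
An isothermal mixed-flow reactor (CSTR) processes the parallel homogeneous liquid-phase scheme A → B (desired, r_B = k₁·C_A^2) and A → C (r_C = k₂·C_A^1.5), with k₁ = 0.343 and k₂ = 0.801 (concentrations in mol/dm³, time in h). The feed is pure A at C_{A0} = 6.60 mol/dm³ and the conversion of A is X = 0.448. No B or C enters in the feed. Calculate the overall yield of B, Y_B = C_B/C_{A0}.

Exit C_A = C_{A0}(1−X) = 6.60×0.552 = 3.643 mol/dm³.
A CSTR operates uniformly at the exit composition, giving r_B = 4.553 and r_C = 5.570 (each k·C_A^n at C_A = 3.643).
Fraction of consumed A going to B: r_B/(r_B+r_C) = 0.4497.
C_B = 0.4497·C_{A0}·X = 0.4497×6.60×0.448 = 1.33 mol/dm³; Y_B = C_B/C_{A0} = 0.201.

0.201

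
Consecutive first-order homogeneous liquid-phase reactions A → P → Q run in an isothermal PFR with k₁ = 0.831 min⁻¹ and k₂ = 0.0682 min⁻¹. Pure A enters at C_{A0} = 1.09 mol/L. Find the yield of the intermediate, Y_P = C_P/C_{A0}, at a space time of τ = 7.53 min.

For first-order series with pure A initially, C_P(τ) = k₁C_{A0}/(k₂−k₁)·(e^(−k₁τ) − e^(−k₂τ)).
e^(−k₁τ) = e^(−0.831×7.53) = e^(−6.257) = 0.001916; e^(−k₂τ) = e^(−0.5135) = 0.5984.
C_P = 0.831×1.09/(0.0682−0.831) × (0.001916−0.5984) = (-1.187)×(-0.5965) = 0.7083 mol/L.
Y_P = C_P/C_{A0} = 0.7083/1.09 = 0.650.

0.650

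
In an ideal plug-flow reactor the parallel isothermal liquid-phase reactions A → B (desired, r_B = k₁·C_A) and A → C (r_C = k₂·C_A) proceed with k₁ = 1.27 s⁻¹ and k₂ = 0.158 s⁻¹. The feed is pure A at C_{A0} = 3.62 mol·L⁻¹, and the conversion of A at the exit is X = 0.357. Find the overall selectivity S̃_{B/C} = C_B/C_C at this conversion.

C_A = C_{A0}(1−X) = 2.328 mol·L⁻¹.
Both paths are first order in A, so the instantaneous fraction to B is constant: dC_B/d(−C_A) = k₁/(k₁+k₂) = 0.8894.
C_B = 0.8894·(C_{A0}−C_A) = 0.8894×1.292 = 1.15 mol·L⁻¹.
C_C = (C_{A0}−C_A)−C_B = 0.1430 mol·L⁻¹; S̃_{B/C} = 1.149/0.1430 = 8.04.

8.04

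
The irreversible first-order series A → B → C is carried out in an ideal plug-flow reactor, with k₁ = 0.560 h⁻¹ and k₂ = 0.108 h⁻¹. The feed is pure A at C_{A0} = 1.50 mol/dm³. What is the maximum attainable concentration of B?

1.01 mol/dm³

Evaluating C_B at τ_opt = ln(k₂/k₁)/(k₂−k₁) gives C_{B,max}/C_{A0} = (k₁/k₂)^[k₂/(k₂−k₁)].
= (0.560/0.108)^(0.108/(0.108−0.560)) = (5.185)^(-0.2389) = 0.6749.
C_{B,max} = 0.6749×1.50 = 1.01 mol/dm³.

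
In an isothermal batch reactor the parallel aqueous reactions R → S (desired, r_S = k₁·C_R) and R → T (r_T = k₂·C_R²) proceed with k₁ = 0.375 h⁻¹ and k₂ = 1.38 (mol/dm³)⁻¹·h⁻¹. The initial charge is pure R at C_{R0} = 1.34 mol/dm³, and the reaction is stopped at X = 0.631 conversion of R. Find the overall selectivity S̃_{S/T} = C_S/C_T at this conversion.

C_R = C_{R0}(1−X) = 0.4945 mol/dm³.
Along a PFR/batch, dC_S/dC_R = −r_S/(r_S+r_T) = −k₁/(k₁+k₂·C_R).
Integrating from C_{R0} to C_R: C_S = (0.375/1.38)·ln[(0.375+1.38·1.34)/(0.375+1.38·0.494)] = 0.2717·ln(2.224/1.057) = 0.2021 mol/dm³.
C_T = (C_{R0}−C_R)−C_S = 0.6435 mol/dm³; S̃_{S/T} = 0.2021/0.6435 = 0.314.

0.314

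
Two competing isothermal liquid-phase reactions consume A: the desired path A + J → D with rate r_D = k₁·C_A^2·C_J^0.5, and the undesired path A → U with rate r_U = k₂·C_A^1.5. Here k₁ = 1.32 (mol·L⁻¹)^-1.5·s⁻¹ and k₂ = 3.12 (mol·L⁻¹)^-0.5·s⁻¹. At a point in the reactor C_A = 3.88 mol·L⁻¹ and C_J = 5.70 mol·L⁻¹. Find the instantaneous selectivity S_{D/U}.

S_{D/U} = r_D/r_U = (k₁·C_A^2·C_J^0.5)/(k₂·C_A^1.5) = (k₁/k₂)·C_A^0.5·C_J^0.5.
= (1.32×3.880^2×5.700^0.5) / (3.12×3.880^1.5) = 47.44/23.85 = 1.99.
Since the desired path is higher order in A, keeping C_A high (PFR or concentrated feed) favours D.

1.99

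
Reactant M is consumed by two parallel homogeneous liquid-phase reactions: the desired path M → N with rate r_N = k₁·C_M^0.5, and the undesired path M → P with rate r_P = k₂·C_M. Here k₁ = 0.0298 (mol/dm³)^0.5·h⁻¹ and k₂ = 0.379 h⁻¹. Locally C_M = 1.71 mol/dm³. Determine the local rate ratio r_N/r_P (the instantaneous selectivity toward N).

S_{N/P} = r_N/r_P = (k₁·C_M^0.5)/(k₂·C_M) = (k₁/k₂)·C_M^-0.5.
= (0.0298×1.710^0.5) / (0.379×1.710) = 0.03897/0.6481 = 0.0601.

0.0601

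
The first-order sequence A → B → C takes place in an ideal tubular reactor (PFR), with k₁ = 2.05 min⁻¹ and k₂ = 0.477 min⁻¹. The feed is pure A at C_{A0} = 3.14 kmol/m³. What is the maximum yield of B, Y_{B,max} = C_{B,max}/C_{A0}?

For a first-order series the maximum intermediate yield is C_{B,max}/C_{A0} = (k₁/k₂)^[k₂/(k₂−k₁)].
= (2.05/0.477)^(0.477/(0.477−2.05)) = (4.298)^(-0.3032) = 0.6427.

0.643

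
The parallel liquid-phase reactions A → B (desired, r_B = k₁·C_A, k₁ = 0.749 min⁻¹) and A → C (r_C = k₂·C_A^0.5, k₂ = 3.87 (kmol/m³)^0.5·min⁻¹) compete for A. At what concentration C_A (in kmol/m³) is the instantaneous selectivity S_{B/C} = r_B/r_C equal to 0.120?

S_{B/C} = (k₁/k₂)·C_A^0.5 ⇒ C_A = (S·k₂/k₁)^(2).
= (0.120×3.87/0.749)^(2) = (0.6200)^(2) = 0.384 kmol/m³.

0.384 kmol/m³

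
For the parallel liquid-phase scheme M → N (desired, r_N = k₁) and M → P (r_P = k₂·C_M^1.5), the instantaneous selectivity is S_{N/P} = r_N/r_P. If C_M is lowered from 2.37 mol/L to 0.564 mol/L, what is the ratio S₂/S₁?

S_{N/P} = (k₁/k₂)·C_M^-1.5, so S₂/S₁ = (C_{M,2}/C_{M,1})^-1.5.
= (0.564/2.37)^(-1.5) = (0.2380)^(-1.5) = 8.61.
Selectivity toward N rises as C_M falls — low-concentration operation is favoured.

8.61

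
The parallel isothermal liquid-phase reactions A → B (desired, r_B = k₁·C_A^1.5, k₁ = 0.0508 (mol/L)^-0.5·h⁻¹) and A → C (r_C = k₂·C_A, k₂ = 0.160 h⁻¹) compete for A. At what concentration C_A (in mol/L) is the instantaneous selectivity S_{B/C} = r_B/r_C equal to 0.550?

3.00 mol/L

S_{B/C} = (k₁/k₂)·C_A^0.5 ⇒ C_A = (S·k₂/k₁)^(2).
= (0.550×0.160/0.0508)^(2) = (1.732)^(2) = 3.00 mol/L.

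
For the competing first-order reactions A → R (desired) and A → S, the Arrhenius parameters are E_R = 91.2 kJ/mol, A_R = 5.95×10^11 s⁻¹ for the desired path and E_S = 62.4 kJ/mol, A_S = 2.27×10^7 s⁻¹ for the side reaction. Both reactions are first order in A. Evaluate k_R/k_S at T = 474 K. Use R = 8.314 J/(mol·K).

Since both paths have the same order in A, the concentration cancels and S_{R/S} = k_R/k_S = (A_R/A_S)·exp[(E_S−E_R)/(RT)].
(E_S−E_R)/(RT) = (62.4−91.2)×10³/(8.314×474) = -28800/3941 = -7.308.
k_R/k_S = (5.95×10^11/2.27×10^7)·exp(-7.308) = 26211 × 6.701×10^-4 = 17.6.
Since E_R > E_S, raising the temperature improves selectivity toward R.

17.6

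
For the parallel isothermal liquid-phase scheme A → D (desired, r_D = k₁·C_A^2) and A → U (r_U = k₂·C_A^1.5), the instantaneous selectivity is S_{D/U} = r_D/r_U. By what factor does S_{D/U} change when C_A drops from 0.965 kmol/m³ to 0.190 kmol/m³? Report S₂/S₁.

0.444

S_{D/U} = (k₁/k₂)·C_A^0.5, so S₂/S₁ = (C_{A,2}/C_{A,1})^0.5.
= (0.190/0.965)^0.5 = (0.1969)^0.5 = 0.444.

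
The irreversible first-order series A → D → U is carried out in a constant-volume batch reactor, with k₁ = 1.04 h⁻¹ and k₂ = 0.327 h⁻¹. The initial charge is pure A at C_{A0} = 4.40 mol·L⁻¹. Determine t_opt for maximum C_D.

The intermediate peaks when r₁ = r₂, i.e. k₁e^(−k₁t) = k₂e^(−k₂t), giving t_opt = ln(k₂/k₁)/(k₂−k₁).
= ln(0.327/1.04)/(0.327−1.04) = ln(0.3144)/-0.7130 = -1.157/-0.7130 = 1.62 h.

1.62 h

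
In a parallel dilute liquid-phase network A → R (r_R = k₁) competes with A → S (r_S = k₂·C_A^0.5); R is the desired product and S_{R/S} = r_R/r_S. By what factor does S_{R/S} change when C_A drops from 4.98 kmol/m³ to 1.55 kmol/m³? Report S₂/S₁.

S_{R/S} = (k₁/k₂)·C_A^-0.5, so S₂/S₁ = (C_{A,2}/C_{A,1})^-0.5.
= (1.55/4.98)^(-0.5) = (0.3112)^(-0.5) = 1.79.

1.79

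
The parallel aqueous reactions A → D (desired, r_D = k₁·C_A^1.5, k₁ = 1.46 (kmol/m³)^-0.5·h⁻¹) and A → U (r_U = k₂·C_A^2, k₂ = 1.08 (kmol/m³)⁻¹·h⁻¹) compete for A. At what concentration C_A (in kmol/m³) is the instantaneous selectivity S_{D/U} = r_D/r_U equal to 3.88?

0.121 kmol/m³

S_{D/U} = (k₁/k₂)·C_A^-0.5 ⇒ C_A = (S·k₂/k₁)^(-2).
= (3.88×1.08/1.46)^(-2) = (2.870)^(-2) = 0.121 kmol/m³.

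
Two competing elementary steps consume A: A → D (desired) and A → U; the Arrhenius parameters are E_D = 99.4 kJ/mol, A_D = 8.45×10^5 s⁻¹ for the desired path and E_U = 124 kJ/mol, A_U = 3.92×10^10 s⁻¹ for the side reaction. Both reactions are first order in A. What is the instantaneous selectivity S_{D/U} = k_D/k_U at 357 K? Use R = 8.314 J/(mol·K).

With equal orders, S_{D/U} = k_D/k_U = (A_D/A_U)·exp[(E_U−E_D)/(RT)].
(E_U−E_D)/(RT) = (124−99.4)×10³/(8.314×357) = 24600/2968 = 8.288.
k_D/k_U = (8.45×10^5/3.92×10^10)·exp(8.288) = 2.156×10^-5 × 3976 = 0.0857.

0.0857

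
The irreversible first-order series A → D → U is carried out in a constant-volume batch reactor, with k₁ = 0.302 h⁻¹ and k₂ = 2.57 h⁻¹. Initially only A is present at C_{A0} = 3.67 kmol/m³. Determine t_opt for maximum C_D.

0.944 h

The intermediate peaks when r₁ = r₂, i.e. k₁e^(−k₁t) = k₂e^(−k₂t), giving t_opt = ln(k₂/k₁)/(k₂−k₁).
= ln(2.57/0.302)/(2.57−0.302) = ln(8.510)/2.268 = 2.141/2.268 = 0.944 h.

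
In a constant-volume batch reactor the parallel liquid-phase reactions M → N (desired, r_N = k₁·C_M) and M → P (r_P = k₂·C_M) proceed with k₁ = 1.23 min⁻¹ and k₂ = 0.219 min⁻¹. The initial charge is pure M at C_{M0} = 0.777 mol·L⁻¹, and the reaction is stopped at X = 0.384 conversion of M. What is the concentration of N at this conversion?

C_M = C_{M0}(1−X) = 0.4786 mol·L⁻¹.
Both paths are first order in M, so the instantaneous fraction to N is constant: dC_N/d(−C_M) = k₁/(k₁+k₂) = 0.8489.
C_N = 0.8489·(C_{M0}−C_M) = 0.8489×0.2984 = 0.253 mol·L⁻¹.

0.253 mol·L⁻¹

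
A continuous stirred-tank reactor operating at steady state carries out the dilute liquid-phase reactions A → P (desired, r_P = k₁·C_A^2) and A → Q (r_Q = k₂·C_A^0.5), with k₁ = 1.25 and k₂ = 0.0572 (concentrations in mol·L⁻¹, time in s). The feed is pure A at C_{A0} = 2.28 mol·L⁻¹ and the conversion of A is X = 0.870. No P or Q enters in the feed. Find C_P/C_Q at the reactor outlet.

3.53

Exit C_A = C_{A0}(1−X) = 2.28×0.130 = 0.2964 mol·L⁻¹.
A CSTR operates uniformly at the exit composition, giving r_P = 0.1098 and r_Q = 0.03114 (each k·C_A^n at C_A = 0.2964).
Overall selectivity = C_P/C_Q = r_Pτ/(r_Qτ) = r_P/r_Q = 3.53.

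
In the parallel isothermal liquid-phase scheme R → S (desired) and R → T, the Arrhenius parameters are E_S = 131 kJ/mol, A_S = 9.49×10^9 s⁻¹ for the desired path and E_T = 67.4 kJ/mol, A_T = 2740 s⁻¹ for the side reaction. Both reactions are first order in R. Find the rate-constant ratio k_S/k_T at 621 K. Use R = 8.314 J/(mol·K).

15.5

With equal orders, S_{S/T} = k_S/k_T = (A_S/A_T)·exp[(E_T−E_S)/(RT)].
(E_T−E_S)/(RT) = (67.4−131)×10³/(8.314×621) = -63600/5163 = -12.32.
k_S/k_T = (9.49×10^9/2740)·exp(-12.32) = 3.464×10^6 × 4.469×10^-6 = 15.5.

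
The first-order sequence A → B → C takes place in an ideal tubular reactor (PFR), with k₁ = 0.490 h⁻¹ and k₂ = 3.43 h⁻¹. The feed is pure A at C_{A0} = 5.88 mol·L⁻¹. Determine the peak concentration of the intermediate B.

At the optimum, C_{B,max}/C_{A0} = (k₁/k₂)^[k₂/(k₂−k₁)].
= (0.490/3.43)^(3.43/(3.43−0.490)) = (0.1429)^(1.167) = 0.1033.
C_{B,max} = 0.1033×5.88 = 0.607 mol·L⁻¹.

0.607 mol·L⁻¹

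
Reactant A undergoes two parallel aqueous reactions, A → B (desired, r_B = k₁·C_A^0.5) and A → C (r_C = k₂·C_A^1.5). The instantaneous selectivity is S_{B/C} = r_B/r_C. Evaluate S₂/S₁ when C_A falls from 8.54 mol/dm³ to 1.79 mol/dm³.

S_{B/C} = (k₁/k₂)·C_A⁻¹, so S₂/S₁ = (C_{A,2}/C_{A,1})⁻¹.
= 8.54/1.79 = 4.77.
Selectivity toward B rises as C_A falls — low-concentration operation is favoured.

4.77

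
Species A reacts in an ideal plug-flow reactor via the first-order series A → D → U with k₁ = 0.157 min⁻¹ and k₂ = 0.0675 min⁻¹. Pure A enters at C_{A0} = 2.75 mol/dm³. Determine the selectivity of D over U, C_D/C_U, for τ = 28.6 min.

The intermediate concentration in a first-order A→B→C sequence is C_D = k₁C_{A0}(e^(−k₁τ) − e^(−k₂τ))/(k₂−k₁).
e^(−k₁τ) = e^(−0.157×28.6) = e^(−4.490) = 0.01122; e^(−k₂τ) = e^(−1.931) = 0.1451.
C_D = 0.157×2.75/(0.0675−0.157) × (0.01122−0.1451) = (-4.824)×(-0.1339) = 0.6457 mol/dm³.
C_A = C_{A0}e^(−k₁τ) = 0.03085 mol/dm³, so C_U = C_{A0}−C_A−C_D = 2.073 mol/dm³; C_D/C_U = 0.311.

0.311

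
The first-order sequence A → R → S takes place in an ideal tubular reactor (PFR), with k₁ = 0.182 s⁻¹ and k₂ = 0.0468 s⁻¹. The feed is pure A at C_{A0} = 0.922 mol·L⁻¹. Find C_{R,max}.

0.576 mol·L⁻¹

At the optimum, C_{R,max}/C_{A0} = (k₁/k₂)^[k₂/(k₂−k₁)].
= (0.182/0.0468)^(0.0468/(0.0468−0.182)) = (3.889)^(-0.3462) = 0.6249.
C_{R,max} = 0.6249×0.922 = 0.576 mol·L⁻¹.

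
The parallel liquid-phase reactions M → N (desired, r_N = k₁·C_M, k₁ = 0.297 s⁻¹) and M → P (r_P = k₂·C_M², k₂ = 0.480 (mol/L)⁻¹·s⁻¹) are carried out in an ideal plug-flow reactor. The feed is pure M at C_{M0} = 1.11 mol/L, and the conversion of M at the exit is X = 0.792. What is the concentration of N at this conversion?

0.440 mol/L

C_M = C_{M0}(1−X) = 0.2309 mol/L.
Along a PFR/batch, dC_N/dC_M = −r_N/(r_N+r_P) = −k₁/(k₁+k₂·C_M).
Integrating from C_{M0} to C_M: C_N = (0.297/0.480)·ln[(0.297+0.480·1.11)/(0.297+0.480·0.231)] = 0.6188·ln(0.8298/0.4078) = 0.4395 mol/L.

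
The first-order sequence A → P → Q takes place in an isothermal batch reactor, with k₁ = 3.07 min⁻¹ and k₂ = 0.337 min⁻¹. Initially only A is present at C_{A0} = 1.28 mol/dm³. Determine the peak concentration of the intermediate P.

0.975 mol/dm³

Evaluating C_P at t_opt = ln(k₂/k₁)/(k₂−k₁) gives C_{P,max}/C_{A0} = (k₁/k₂)^[k₂/(k₂−k₁)].
= (3.07/0.337)^(0.337/(0.337−3.07)) = (9.110)^(-0.1233) = 0.7615.
C_{P,max} = 0.7615×1.28 = 0.975 mol/dm³.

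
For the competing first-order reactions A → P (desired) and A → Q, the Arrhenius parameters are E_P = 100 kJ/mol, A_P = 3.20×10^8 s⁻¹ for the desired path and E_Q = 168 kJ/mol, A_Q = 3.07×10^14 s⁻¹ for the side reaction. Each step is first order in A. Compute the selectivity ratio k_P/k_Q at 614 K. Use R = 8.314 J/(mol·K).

0.636

With equal orders, S_{P/Q} = k_P/k_Q = (A_P/A_Q)·exp[(E_Q−E_P)/(RT)].
(E_Q−E_P)/(RT) = (168−100)×10³/(8.314×614) = 68000/5105 = 13.32.
k_P/k_Q = (3.20×10^8/3.07×10^14)·exp(13.32) = 1.042×10^-6 × 6.098×10^5 = 0.636.
Since E_P < E_Q, lowering the temperature improves selectivity toward P.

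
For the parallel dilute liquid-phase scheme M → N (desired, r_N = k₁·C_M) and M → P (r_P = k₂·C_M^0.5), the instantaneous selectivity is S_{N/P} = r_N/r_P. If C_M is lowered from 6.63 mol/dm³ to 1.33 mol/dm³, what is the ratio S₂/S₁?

0.448

S_{N/P} = (k₁/k₂)·C_M^0.5, so S₂/S₁ = (C_{M,2}/C_{M,1})^0.5.
= (1.33/6.63)^0.5 = (0.2006)^0.5 = 0.448.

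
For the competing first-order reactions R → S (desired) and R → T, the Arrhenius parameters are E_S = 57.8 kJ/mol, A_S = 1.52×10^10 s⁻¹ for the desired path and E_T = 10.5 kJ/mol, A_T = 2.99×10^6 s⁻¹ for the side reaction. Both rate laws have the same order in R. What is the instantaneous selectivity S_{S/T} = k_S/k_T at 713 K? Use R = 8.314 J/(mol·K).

1.74

Since both paths have the same order in R, the concentration cancels and S_{S/T} = k_S/k_T = (A_S/A_T)·exp[(E_T−E_S)/(RT)].
(E_T−E_S)/(RT) = (10.5−57.8)×10³/(8.314×713) = -47300/5928 = -7.979.
k_S/k_T = (1.52×10^10/2.99×10^6)·exp(-7.979) = 5084 × 3.425×10^-4 = 1.74.
Since E_S > E_T, raising the temperature improves selectivity toward S.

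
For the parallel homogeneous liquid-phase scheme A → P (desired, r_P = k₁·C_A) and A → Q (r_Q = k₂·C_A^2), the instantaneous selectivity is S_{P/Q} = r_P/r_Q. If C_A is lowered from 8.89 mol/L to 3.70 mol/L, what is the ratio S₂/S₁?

S_{P/Q} = (k₁/k₂)·C_A⁻¹, so S₂/S₁ = (C_{A,2}/C_{A,1})⁻¹.
= 8.89/3.70 = 2.40.

2.40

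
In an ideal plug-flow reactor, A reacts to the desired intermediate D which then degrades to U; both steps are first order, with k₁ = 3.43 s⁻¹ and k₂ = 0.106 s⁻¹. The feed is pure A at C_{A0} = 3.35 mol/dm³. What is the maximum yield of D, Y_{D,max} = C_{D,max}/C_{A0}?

At the optimum, C_{D,max}/C_{A0} = (k₁/k₂)^[k₂/(k₂−k₁)].
= (3.43/0.106)^(0.106/(0.106−3.43)) = (32.36)^(-0.03189) = 0.8951.

0.895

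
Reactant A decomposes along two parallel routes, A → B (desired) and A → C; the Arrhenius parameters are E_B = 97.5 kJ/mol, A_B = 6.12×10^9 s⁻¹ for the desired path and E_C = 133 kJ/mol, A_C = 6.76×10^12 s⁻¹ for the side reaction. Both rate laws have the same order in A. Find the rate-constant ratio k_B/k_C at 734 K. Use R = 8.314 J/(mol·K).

0.304

With equal orders, S_{B/C} = k_B/k_C = (A_B/A_C)·exp[(E_C−E_B)/(RT)].
(E_C−E_B)/(RT) = (133−97.5)×10³/(8.314×734) = 35500/6102 = 5.817.
k_B/k_C = (6.12×10^9/6.76×10^12)·exp(5.817) = 9.053×10^-4 × 336.1 = 0.304.
Since E_B < E_C, lowering the temperature improves selectivity toward B.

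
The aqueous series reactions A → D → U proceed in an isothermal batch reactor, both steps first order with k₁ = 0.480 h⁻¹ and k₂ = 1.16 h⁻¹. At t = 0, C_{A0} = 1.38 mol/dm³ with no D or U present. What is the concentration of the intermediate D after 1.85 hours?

0.287 mol/dm³

For first-order series with pure A initially, C_D(t) = k₁C_{A0}/(k₂−k₁)·(e^(−k₁t) − e^(−k₂t)).
e^(−k₁t) = e^(−0.480×1.85) = e^(−0.8880) = 0.4115; e^(−k₂t) = e^(−2.146) = 0.1170.
C_D = 0.480×1.38/(1.16−0.480) × (0.4115−0.1170) = 0.9741×0.2945 = 0.2869 mol/dm³.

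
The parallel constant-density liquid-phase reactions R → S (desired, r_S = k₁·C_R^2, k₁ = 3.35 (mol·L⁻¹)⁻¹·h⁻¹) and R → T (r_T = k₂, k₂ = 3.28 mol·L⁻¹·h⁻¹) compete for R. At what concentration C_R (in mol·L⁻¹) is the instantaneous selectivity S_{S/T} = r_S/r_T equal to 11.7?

3.38 mol·L⁻¹

S_{S/T} = (k₁/k₂)·C_R^2 ⇒ C_R = (S·k₂/k₁)^(0.5).
= (11.7×3.28/3.35)^(0.5) = (11.46)^(0.5) = 3.38 mol·L⁻¹.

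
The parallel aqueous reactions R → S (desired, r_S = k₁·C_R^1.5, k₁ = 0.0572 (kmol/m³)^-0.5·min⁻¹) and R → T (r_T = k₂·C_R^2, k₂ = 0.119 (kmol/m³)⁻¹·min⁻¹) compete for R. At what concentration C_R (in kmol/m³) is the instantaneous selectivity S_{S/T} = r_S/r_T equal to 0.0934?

S_{S/T} = (k₁/k₂)·C_R^-0.5 ⇒ C_R = (S·k₂/k₁)^(-2).
= (0.0934×0.119/0.0572)^(-2) = (0.1943)^(-2) = 26.5 kmol/m³.

26.5 kmol/m³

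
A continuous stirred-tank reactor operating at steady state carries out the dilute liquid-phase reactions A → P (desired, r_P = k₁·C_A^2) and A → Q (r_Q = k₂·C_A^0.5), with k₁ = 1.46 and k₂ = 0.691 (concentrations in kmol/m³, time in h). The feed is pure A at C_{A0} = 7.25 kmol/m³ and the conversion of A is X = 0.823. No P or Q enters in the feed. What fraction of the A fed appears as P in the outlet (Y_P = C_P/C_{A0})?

0.621

Exit C_A = C_{A0}(1−X) = 7.25×0.177 = 1.283 kmol/m³.
A CSTR operates uniformly at the exit composition, giving r_P = 2.404 and r_Q = 0.7828 (each k·C_A^n at C_A = 1.283).
Fraction of consumed A going to P: r_P/(r_P+r_Q) = 0.7544.
C_P = 0.7544·C_{A0}·X = 0.7544×7.25×0.823 = 4.50 kmol/m³; Y_P = C_P/C_{A0} = 0.621.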